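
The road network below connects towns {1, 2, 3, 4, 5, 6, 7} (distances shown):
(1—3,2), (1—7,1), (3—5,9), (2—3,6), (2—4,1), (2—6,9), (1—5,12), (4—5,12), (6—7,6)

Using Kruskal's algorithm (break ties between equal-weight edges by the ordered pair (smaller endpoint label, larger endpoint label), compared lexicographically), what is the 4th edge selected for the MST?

2-3

Kruskal's algorithm — process edges by increasing weight (ties by edge label):
1—7 (1): add — endpoints in different components.
2—4 (1): add — endpoints in different components.
1—3 (2): add — endpoints in different components.
2—3 (6): add — endpoints in different components.
6—7 (6): add — endpoints in different components.
2—6 (9): skip — 2 and 6 already connected.
3—5 (9): add — endpoints in different components.
The 4th edge added is 2—3.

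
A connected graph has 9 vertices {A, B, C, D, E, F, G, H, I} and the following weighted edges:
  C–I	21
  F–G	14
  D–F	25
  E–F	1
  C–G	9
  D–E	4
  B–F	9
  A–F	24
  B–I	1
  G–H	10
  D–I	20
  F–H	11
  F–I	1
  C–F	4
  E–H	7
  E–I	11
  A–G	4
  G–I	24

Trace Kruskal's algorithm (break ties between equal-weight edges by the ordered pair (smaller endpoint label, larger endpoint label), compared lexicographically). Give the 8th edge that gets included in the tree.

C-G

Kruskal's algorithm — process edges by increasing weight (ties by edge label):
B–I (1): add — endpoints in different components.
E–F (1): add — endpoints in different components.
F–I (1): add — endpoints in different components.
A–G (4): add — endpoints in different components.
C–F (4): add — endpoints in different components.
D–E (4): add — endpoints in different components.
E–H (7): add — endpoints in different components.
B–F (9): skip — B and F already connected.
C–G (9): add — endpoints in different components.
The 8th edge added is C–G.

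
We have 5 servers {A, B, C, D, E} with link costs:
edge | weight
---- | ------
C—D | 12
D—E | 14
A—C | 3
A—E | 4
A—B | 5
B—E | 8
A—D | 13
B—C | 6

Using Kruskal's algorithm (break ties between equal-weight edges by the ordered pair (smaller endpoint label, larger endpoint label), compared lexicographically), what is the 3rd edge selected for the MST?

Kruskal's algorithm — process edges by increasing weight (ties by edge label):
A—C (3): add — endpoints in different components.
A—E (4): add — endpoints in different components.
A—B (5): add — endpoints in different components.
B—C (6): skip — B and C already connected.
B—E (8): skip — B and E already connected.
C—D (12): add — endpoints in different components.
The 3rd edge added is A—B.

A-B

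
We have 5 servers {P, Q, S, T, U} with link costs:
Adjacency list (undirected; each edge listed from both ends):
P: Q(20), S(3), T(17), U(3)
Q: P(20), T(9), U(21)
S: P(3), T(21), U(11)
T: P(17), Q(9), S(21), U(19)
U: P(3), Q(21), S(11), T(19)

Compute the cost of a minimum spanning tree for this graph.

32

Prim's algorithm from T:
Step 1: cheapest edge leaving the tree is Q-T (9); add Q.
Step 2: cheapest edge leaving the tree is P-T (17); add P.
Step 3: cheapest edge leaving the tree is P-S (3); add S.
Step 4: cheapest edge leaving the tree is P-U (3); add U.
MST edges: Q-T, P-T, P-S, P-U; total weight 9+17+3+3 = 32.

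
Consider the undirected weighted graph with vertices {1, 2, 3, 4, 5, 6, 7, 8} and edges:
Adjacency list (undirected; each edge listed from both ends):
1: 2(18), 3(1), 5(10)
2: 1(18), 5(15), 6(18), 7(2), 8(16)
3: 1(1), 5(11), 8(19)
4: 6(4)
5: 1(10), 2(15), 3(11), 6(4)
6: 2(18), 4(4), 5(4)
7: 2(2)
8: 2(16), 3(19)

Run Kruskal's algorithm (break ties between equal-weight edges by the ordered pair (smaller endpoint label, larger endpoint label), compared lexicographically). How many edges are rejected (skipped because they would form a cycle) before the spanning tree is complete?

Sort edges by weight, then run Kruskal:
1—3 (1): add — endpoints in different components.
2—7 (2): add — endpoints in different components.
4—6 (4): add — endpoints in different components.
5—6 (4): add — endpoints in different components.
1—5 (10): add — endpoints in different components.
3—5 (11): skip — 3 and 5 already connected.
2—5 (15): add — endpoints in different components.
2—8 (16): add — endpoints in different components.
Edges rejected before the tree was complete: 1.

1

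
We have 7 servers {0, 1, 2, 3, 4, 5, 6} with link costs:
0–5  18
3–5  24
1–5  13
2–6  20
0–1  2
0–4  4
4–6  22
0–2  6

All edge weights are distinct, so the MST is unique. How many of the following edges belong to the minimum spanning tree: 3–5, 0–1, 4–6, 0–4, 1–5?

Sort edges by weight, then run Kruskal:
0–1 (2): add — endpoints in different components.
0–4 (4): add — endpoints in different components.
0–2 (6): add — endpoints in different components.
1–5 (13): add — endpoints in different components.
0–5 (18): skip — 0 and 5 already connected.
2–6 (20): add — endpoints in different components.
4–6 (22): skip — 4 and 6 already connected.
3–5 (24): add — endpoints in different components.
MST edge set: {0–1, 0–4, 0–2, 1–5, 2–6, 3–5}.
Of the listed edges, {3–5, 0–1, 0–4, 1–5} are in the MST → 4.

4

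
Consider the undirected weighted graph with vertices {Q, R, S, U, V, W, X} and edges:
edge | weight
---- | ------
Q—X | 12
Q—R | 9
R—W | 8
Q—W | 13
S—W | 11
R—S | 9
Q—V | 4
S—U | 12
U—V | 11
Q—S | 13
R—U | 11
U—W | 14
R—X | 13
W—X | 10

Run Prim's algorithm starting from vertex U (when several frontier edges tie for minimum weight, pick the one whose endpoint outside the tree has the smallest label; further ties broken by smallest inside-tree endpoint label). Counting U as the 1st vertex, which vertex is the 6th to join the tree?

S

Grow the tree from U using Prim:
Step 1: frontier [R—U 11, U—V 11, S—U 12, U—W 14] → take R—U (11); add R.
Step 2: frontier [R—W 8, Q—R 9, R—S 9, R—X 13, U—V 11, S—U 12, U—W 14] → take R—W (8); add W.
Step 3: frontier [Q—R 9, R—S 9, R—X 13, U—V 11, S—U 12, W—X 10, S—W 11, Q—W 13] → take Q—R (9); add Q.
Step 4: frontier [Q—V 4, Q—X 12, Q—S 13, R—S 9, R—X 13, U—V 11, S—U 12, W—X 10, S—W 11] → take Q—V (4); add V.
Step 5: frontier [Q—X 12, Q—S 13, R—S 9, R—X 13, S—U 12, W—X 10, S—W 11] → take R—S (9); add S.
Step 6: frontier [Q—X 12, R—X 13, W—X 10] → take W—X (10); add X.
Vertex order: U, R, W, Q, V, S, X. The 6th vertex is S.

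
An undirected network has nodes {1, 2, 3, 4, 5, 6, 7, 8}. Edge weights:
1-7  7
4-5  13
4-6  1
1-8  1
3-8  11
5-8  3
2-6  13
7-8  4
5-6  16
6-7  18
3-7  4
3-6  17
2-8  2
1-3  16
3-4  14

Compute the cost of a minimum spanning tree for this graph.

Kruskal's algorithm — process edges by increasing weight (ties by edge label):
1-8 (1): add — endpoints in different components.
4-6 (1): add — endpoints in different components.
2-8 (2): add — endpoints in different components.
5-8 (3): add — endpoints in different components.
3-7 (4): add — endpoints in different components.
7-8 (4): add — endpoints in different components.
1-7 (7): skip — 1 and 7 already connected.
3-8 (11): skip — 3 and 8 already connected.
2-6 (13): add — endpoints in different components.
MST edges: 1-8, 4-6, 2-8, 5-8, 3-7, 7-8, 2-6; total weight 1+1+2+3+4+4+13 = 28.

28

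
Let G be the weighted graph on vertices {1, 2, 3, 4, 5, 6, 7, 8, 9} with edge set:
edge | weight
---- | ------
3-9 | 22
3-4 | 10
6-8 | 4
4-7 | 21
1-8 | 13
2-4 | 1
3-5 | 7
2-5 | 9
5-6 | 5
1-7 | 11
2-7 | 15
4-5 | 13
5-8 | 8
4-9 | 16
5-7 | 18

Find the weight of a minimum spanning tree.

Grow the tree from 8 using Prim:
Step 1: cheapest edge leaving the tree is 6-8 (4); add 6.
Step 2: cheapest edge leaving the tree is 5-6 (5); add 5.
Step 3: cheapest edge leaving the tree is 3-5 (7); add 3.
Step 4: cheapest edge leaving the tree is 2-5 (9); add 2.
Step 5: cheapest edge leaving the tree is 2-4 (1); add 4.
Step 6: cheapest edge leaving the tree is 1-8 (13); add 1.
Step 7: cheapest edge leaving the tree is 1-7 (11); add 7.
Step 8: cheapest edge leaving the tree is 4-9 (16); add 9.
MST edges: 6-8, 5-6, 3-5, 2-5, 2-4, 1-8, 1-7, 4-9; total weight 4+5+7+9+1+13+11+16 = 66.

66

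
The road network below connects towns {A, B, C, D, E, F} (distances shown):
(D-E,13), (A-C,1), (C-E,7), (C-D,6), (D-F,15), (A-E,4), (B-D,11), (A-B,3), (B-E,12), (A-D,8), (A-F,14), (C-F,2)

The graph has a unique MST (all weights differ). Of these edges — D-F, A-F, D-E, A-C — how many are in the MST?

Kruskal: consider edges lightest-first.
A-C (1): add. Components now {A,C} {B} {D} {E} {F}
C-F (2): add. Components now {A,C,F} {B} {D} {E}
A-B (3): add. Components now {A,B,C,F} {D} {E}
A-E (4): add. Components now {A,B,C,E,F} {D}
C-D (6): add. Components now {A,B,C,D,E,F}
MST edge set: {A-C, C-F, A-B, A-E, C-D}.
Of the listed edges, {A-C} are in the MST → 1.

1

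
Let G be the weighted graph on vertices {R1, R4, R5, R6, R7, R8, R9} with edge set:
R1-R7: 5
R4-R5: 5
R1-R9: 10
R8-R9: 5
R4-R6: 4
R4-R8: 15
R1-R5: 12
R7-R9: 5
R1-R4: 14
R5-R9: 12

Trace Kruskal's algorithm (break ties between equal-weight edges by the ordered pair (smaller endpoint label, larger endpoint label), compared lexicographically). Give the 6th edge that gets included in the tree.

R1-R5

Kruskal: consider edges lightest-first.
R4-R6 (4): add. Components now {R7} {R5} {R1} {R9} {R4,R6} {R8}
R1-R7 (5): add. Components now {R1,R7} {R5} {R9} {R4,R6} {R8}
R4-R5 (5): add. Components now {R1,R7} {R4,R5,R6} {R9} {R8}
R7-R9 (5): add. Components now {R1,R7,R9} {R4,R5,R6} {R8}
R8-R9 (5): add. Components now {R1,R7,R8,R9} {R4,R5,R6}
R1-R9 (10): skip — R1 and R9 already connected.
R1-R5 (12): add. Components now {R1,R4,R5,R6,R7,R8,R9}
The 6th edge added is R1-R5.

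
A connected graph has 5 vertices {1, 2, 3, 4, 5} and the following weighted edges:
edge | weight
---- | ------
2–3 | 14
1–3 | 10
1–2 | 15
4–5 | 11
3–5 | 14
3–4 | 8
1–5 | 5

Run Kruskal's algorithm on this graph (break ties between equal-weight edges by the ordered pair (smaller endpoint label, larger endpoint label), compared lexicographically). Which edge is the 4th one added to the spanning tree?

2-3

Kruskal's algorithm — process edges by increasing weight (ties by edge label):
1–5 (5): add — endpoints in different components.
3–4 (8): add — endpoints in different components.
1–3 (10): add — endpoints in different components.
4–5 (11): skip — 4 and 5 already connected.
2–3 (14): add — endpoints in different components.
The 4th edge added is 2–3.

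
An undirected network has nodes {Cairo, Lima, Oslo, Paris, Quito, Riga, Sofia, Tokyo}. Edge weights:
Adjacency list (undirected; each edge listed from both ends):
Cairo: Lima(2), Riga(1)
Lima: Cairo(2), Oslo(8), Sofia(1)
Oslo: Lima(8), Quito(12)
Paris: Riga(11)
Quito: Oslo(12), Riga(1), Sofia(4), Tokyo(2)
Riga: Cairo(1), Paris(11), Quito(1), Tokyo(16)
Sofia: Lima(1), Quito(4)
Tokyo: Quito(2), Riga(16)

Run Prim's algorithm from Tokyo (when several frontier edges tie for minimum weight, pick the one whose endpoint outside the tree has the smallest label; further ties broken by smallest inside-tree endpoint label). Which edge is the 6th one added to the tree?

Lima-Oslo

Prim, starting at Tokyo.
Step 1: cheapest edge leaving the tree is Quito-Tokyo (2); add Quito.
Step 2: cheapest edge leaving the tree is Quito-Riga (1); add Riga.
Step 3: cheapest edge leaving the tree is Cairo-Riga (1); add Cairo.
Step 4: cheapest edge leaving the tree is Cairo-Lima (2); add Lima.
Step 5: cheapest edge leaving the tree is Lima-Sofia (1); add Sofia.
Step 6: cheapest edge leaving the tree is Lima-Oslo (8); add Oslo.
Step 7: cheapest edge leaving the tree is Paris-Riga (11); add Paris.
The 6th edge added is Lima-Oslo.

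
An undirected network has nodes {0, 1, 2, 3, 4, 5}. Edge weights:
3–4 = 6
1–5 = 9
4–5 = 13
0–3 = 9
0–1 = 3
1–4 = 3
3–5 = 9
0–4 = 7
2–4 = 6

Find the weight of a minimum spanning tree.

27

Sort edges by weight, then run Kruskal:
0–1 (3): add — endpoints in different components.
1–4 (3): add — endpoints in different components.
2–4 (6): add — endpoints in different components.
3–4 (6): add — endpoints in different components.
0–4 (7): skip — 0 and 4 already connected.
0–3 (9): skip — 0 and 3 already connected.
1–5 (9): add — endpoints in different components.
MST edges: 0–1, 1–4, 2–4, 3–4, 1–5; total weight 3+3+6+6+9 = 27.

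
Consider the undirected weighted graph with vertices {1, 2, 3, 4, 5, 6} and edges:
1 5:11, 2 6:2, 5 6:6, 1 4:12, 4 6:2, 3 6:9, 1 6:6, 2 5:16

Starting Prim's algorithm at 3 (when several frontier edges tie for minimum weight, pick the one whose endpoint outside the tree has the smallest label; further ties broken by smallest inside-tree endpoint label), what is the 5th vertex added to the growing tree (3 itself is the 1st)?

Prim, starting at 3.
Step 1: frontier [3 6 9] → take 3 6 (9); add 6.
Step 2: frontier [2 6 2, 4 6 2, 1 6 6, 5 6 6] → take 2 6 (2); add 2.
Step 3: frontier [2 5 16, 4 6 2, 1 6 6, 5 6 6] → take 4 6 (2); add 4.
Step 4: frontier [2 5 16, 1 4 12, 1 6 6, 5 6 6] → take 1 6 (6); add 1.
Step 5: frontier [1 5 11, 2 5 16, 5 6 6] → take 5 6 (6); add 5.
Vertex order: 3, 6, 2, 4, 1, 5. The 5th vertex is 1.

1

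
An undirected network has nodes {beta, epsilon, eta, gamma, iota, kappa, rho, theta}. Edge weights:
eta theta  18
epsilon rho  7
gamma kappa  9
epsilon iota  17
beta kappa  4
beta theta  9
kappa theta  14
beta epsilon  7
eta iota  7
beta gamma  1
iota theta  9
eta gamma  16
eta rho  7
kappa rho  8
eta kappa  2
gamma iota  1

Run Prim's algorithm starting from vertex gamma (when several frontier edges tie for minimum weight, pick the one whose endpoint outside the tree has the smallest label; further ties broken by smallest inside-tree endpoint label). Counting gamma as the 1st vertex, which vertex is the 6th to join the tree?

Grow the tree from gamma using Prim:
Step 1: cheapest edge leaving the tree is beta gamma (1); add beta.
Step 2: cheapest edge leaving the tree is gamma iota (1); add iota.
Step 3: cheapest edge leaving the tree is beta kappa (4); add kappa.
Step 4: cheapest edge leaving the tree is eta kappa (2); add eta.
Step 5: cheapest edge leaving the tree is beta epsilon (7); add epsilon.
Step 6: cheapest edge leaving the tree is epsilon rho (7); add rho.
Step 7: cheapest edge leaving the tree is beta theta (9); add theta.
Vertex order: gamma, beta, iota, kappa, eta, epsilon, rho, theta. The 6th vertex is epsilon.

epsilon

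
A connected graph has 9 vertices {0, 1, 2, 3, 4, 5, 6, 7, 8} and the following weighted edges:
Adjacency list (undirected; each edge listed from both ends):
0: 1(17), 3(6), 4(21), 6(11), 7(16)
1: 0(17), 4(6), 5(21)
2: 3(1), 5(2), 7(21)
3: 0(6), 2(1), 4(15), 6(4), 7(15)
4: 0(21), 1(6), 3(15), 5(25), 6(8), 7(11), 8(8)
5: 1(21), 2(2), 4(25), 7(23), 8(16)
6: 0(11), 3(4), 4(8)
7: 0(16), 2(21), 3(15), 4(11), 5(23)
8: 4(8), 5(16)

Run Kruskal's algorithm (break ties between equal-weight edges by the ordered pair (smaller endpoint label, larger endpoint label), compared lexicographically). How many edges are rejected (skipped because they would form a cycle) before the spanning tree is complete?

1

Kruskal: consider edges lightest-first.
2—3 (1): add — endpoints in different components.
2—5 (2): add — endpoints in different components.
3—6 (4): add — endpoints in different components.
0—3 (6): add — endpoints in different components.
1—4 (6): add — endpoints in different components.
4—6 (8): add — endpoints in different components.
4—8 (8): add — endpoints in different components.
0—6 (11): skip — 0 and 6 already connected.
4—7 (11): add — endpoints in different components.
Edges rejected before the tree was complete: 1.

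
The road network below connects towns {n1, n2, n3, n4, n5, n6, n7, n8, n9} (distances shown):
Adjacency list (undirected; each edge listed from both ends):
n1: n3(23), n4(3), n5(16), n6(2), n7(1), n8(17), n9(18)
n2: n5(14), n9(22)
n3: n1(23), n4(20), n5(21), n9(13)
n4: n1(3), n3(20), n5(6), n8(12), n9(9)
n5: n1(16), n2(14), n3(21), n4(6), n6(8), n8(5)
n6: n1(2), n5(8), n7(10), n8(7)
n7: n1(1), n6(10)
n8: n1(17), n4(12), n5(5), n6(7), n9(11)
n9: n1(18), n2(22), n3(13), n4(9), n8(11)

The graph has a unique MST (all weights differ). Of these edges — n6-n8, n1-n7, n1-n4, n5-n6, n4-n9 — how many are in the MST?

3

Sort edges by weight, then run Kruskal:
n1-n7 (1): add — endpoints in different components.
n1-n6 (2): add — endpoints in different components.
n1-n4 (3): add — endpoints in different components.
n5-n8 (5): add — endpoints in different components.
n4-n5 (6): add — endpoints in different components.
n6-n8 (7): skip — n8 and n6 already connected.
n5-n6 (8): skip — n5 and n6 already connected.
n4-n9 (9): add — endpoints in different components.
n6-n7 (10): skip — n7 and n6 already connected.
n8-n9 (11): skip — n8 and n9 already connected.
n4-n8 (12): skip — n8 and n4 already connected.
n3-n9 (13): add — endpoints in different components.
n2-n5 (14): add — endpoints in different components.
MST edge set: {n1-n7, n1-n6, n1-n4, n5-n8, n4-n5, n4-n9, n3-n9, n2-n5}.
Of the listed edges, {n1-n7, n1-n4, n4-n9} are in the MST → 3.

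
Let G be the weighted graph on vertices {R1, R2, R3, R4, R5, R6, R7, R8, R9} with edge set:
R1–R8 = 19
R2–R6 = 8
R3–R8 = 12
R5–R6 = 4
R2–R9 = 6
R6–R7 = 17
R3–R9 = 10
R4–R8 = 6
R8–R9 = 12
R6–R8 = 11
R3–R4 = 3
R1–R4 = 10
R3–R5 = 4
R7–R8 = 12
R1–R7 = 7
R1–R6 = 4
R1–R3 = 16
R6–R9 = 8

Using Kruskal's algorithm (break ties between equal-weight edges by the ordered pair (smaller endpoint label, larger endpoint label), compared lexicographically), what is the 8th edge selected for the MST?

R2-R6

Kruskal's algorithm — process edges by increasing weight (ties by edge label):
R3–R4 (3): add — endpoints in different components.
R1–R6 (4): add — endpoints in different components.
R3–R5 (4): add — endpoints in different components.
R5–R6 (4): add — endpoints in different components.
R2–R9 (6): add — endpoints in different components.
R4–R8 (6): add — endpoints in different components.
R1–R7 (7): add — endpoints in different components.
R2–R6 (8): add — endpoints in different components.
The 8th edge added is R2–R6.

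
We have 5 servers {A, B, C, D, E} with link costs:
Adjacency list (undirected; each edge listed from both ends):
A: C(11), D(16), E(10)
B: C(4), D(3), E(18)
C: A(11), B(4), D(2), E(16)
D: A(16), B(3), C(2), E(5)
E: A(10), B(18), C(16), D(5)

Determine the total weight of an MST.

20

Kruskal's algorithm — process edges by increasing weight (ties by edge label):
C-D (2): add — endpoints in different components.
B-D (3): add — endpoints in different components.
B-C (4): skip — B and C already connected.
D-E (5): add — endpoints in different components.
A-E (10): add — endpoints in different components.
MST edges: C-D, B-D, D-E, A-E; total weight 2+3+5+10 = 20.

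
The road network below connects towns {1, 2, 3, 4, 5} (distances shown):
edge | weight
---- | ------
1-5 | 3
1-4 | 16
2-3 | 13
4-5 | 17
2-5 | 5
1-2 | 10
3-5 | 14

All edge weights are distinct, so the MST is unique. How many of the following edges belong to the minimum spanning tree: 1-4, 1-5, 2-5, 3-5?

3

Kruskal: consider edges lightest-first.
1-5 (3): add — endpoints in different components.
2-5 (5): add — endpoints in different components.
1-2 (10): skip — 1 and 2 already connected.
2-3 (13): add — endpoints in different components.
3-5 (14): skip — 3 and 5 already connected.
1-4 (16): add — endpoints in different components.
MST edge set: {1-5, 2-5, 2-3, 1-4}.
Of the listed edges, {1-4, 1-5, 2-5} are in the MST → 3.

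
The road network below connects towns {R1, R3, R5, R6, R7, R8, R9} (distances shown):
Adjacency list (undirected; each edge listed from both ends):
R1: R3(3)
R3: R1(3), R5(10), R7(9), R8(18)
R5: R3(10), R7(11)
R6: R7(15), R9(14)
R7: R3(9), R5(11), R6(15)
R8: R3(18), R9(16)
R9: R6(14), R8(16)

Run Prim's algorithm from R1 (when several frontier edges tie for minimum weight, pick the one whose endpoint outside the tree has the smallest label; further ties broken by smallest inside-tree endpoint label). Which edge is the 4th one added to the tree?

R6-R7

Grow the tree from R1 using Prim:
Step 1: cheapest edge leaving the tree is R1-R3 (3); add R3.
Step 2: cheapest edge leaving the tree is R3-R7 (9); add R7.
Step 3: cheapest edge leaving the tree is R3-R5 (10); add R5.
Step 4: cheapest edge leaving the tree is R6-R7 (15); add R6.
Step 5: cheapest edge leaving the tree is R6-R9 (14); add R9.
Step 6: cheapest edge leaving the tree is R8-R9 (16); add R8.
The 4th edge added is R6-R7.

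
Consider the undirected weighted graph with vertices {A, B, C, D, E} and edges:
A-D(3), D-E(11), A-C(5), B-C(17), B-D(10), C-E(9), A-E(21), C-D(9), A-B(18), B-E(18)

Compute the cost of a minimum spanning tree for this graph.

Sort edges by weight, then run Kruskal:
A-D (3): add. Components now {A,D} {B} {C} {E}
A-C (5): add. Components now {A,C,D} {B} {E}
C-D (9): skip — C and D already connected.
C-E (9): add. Components now {A,C,D,E} {B}
B-D (10): add. Components now {A,B,C,D,E}
MST edges: A-D, A-C, C-E, B-D; total weight 3+5+9+10 = 27.

27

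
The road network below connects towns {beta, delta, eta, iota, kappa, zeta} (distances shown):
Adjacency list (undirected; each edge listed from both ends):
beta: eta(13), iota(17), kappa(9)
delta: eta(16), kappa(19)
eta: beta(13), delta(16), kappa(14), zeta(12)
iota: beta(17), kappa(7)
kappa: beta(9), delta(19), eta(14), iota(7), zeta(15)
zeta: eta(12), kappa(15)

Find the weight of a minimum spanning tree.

57

Prim's algorithm from iota:
Step 1: frontier [iota–kappa 7, beta–iota 17] → take iota–kappa (7); add kappa.
Step 2: frontier [beta–iota 17, beta–kappa 9, eta–kappa 14, kappa–zeta 15, delta–kappa 19] → take beta–kappa (9); add beta.
Step 3: frontier [beta–eta 13, eta–kappa 14, kappa–zeta 15, delta–kappa 19] → take beta–eta (13); add eta.
Step 4: frontier [eta–zeta 12, delta–eta 16, kappa–zeta 15, delta–kappa 19] → take eta–zeta (12); add zeta.
Step 5: frontier [delta–eta 16, delta–kappa 19] → take delta–eta (16); add delta.
MST edges: iota–kappa, beta–kappa, beta–eta, eta–zeta, delta–eta; total weight 7+9+13+12+16 = 57.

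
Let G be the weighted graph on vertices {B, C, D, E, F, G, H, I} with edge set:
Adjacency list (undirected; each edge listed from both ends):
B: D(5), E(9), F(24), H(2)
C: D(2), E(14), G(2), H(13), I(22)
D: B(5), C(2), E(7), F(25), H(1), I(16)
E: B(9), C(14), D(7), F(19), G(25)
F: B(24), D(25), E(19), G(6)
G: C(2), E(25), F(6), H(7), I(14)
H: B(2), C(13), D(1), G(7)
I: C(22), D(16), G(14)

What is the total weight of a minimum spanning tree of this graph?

Sort edges by weight, then run Kruskal:
D–H (1): add — endpoints in different components.
B–H (2): add — endpoints in different components.
C–D (2): add — endpoints in different components.
C–G (2): add — endpoints in different components.
B–D (5): skip — B and D already connected.
F–G (6): add — endpoints in different components.
D–E (7): add — endpoints in different components.
G–H (7): skip — G and H already connected.
B–E (9): skip — B and E already connected.
C–H (13): skip — C and H already connected.
C–E (14): skip — C and E already connected.
G–I (14): add — endpoints in different components.
MST edges: D–H, B–H, C–D, C–G, F–G, D–E, G–I; total weight 1+2+2+2+6+7+14 = 34.

34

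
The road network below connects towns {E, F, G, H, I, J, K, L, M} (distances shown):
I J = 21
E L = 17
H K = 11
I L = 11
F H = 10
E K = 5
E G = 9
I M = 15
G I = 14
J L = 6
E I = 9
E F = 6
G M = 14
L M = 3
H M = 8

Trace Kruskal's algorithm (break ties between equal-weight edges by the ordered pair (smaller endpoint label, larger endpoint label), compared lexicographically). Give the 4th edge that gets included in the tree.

Kruskal's algorithm — process edges by increasing weight (ties by edge label):
L M (3): add — endpoints in different components.
E K (5): add — endpoints in different components.
E F (6): add — endpoints in different components.
J L (6): add — endpoints in different components.
H M (8): add — endpoints in different components.
E G (9): add — endpoints in different components.
E I (9): add — endpoints in different components.
F H (10): add — endpoints in different components.
The 4th edge added is J L.

J-L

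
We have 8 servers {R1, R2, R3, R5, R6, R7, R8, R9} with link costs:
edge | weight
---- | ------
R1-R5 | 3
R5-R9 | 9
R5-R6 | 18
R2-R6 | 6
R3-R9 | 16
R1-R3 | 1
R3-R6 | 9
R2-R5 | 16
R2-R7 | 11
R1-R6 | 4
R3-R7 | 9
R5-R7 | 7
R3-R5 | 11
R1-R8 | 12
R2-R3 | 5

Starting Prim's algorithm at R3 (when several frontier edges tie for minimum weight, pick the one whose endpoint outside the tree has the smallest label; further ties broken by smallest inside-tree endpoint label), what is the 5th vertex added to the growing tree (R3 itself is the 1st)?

Prim's algorithm from R3:
Step 1: cheapest edge leaving the tree is R1-R3 (1); add R1.
Step 2: cheapest edge leaving the tree is R1-R5 (3); add R5.
Step 3: cheapest edge leaving the tree is R1-R6 (4); add R6.
Step 4: cheapest edge leaving the tree is R2-R3 (5); add R2.
Step 5: cheapest edge leaving the tree is R5-R7 (7); add R7.
Step 6: cheapest edge leaving the tree is R5-R9 (9); add R9.
Step 7: cheapest edge leaving the tree is R1-R8 (12); add R8.
Vertex order: R3, R1, R5, R6, R2, R7, R9, R8. The 5th vertex is R2.

R2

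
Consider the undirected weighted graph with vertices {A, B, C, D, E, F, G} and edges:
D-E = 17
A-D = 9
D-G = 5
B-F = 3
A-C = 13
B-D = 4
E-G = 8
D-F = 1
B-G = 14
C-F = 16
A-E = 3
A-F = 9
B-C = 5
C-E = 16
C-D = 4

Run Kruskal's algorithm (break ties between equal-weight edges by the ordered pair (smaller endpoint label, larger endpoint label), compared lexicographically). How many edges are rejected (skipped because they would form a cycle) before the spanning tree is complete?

Sort edges by weight, then run Kruskal:
D-F (1): add. Components now {A} {B} {C} {D,F} {E} {G}
A-E (3): add. Components now {A,E} {B} {C} {D,F} {G}
B-F (3): add. Components now {A,E} {B,D,F} {C} {G}
B-D (4): skip — B and D already connected.
C-D (4): add. Components now {A,E} {B,C,D,F} {G}
B-C (5): skip — B and C already connected.
D-G (5): add. Components now {A,E} {B,C,D,F,G}
E-G (8): add. Components now {A,B,C,D,E,F,G}
Edges rejected before the tree was complete: 2.

2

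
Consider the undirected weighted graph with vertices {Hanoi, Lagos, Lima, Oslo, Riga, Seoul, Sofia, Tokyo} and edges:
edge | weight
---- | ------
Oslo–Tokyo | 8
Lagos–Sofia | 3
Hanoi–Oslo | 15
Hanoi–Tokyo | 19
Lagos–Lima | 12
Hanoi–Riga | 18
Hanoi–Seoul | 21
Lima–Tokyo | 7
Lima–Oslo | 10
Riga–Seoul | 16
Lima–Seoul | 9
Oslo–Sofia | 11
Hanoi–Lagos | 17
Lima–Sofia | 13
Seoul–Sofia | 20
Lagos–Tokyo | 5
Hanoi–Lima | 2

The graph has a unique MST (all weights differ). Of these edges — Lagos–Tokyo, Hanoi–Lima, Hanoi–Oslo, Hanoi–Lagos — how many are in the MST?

2

Kruskal: consider edges lightest-first.
Hanoi–Lima (2): add — endpoints in different components.
Lagos–Sofia (3): add — endpoints in different components.
Lagos–Tokyo (5): add — endpoints in different components.
Lima–Tokyo (7): add — endpoints in different components.
Oslo–Tokyo (8): add — endpoints in different components.
Lima–Seoul (9): add — endpoints in different components.
Lima–Oslo (10): skip — Oslo and Lima already connected.
Oslo–Sofia (11): skip — Oslo and Sofia already connected.
Lagos–Lima (12): skip — Lagos and Lima already connected.
Lima–Sofia (13): skip — Sofia and Lima already connected.
Hanoi–Oslo (15): skip — Oslo and Hanoi already connected.
Riga–Seoul (16): add — endpoints in different components.
MST edge set: {Hanoi–Lima, Lagos–Sofia, Lagos–Tokyo, Lima–Tokyo, Oslo–Tokyo, Lima–Seoul, Riga–Seoul}.
Of the listed edges, {Lagos–Tokyo, Hanoi–Lima} are in the MST → 2.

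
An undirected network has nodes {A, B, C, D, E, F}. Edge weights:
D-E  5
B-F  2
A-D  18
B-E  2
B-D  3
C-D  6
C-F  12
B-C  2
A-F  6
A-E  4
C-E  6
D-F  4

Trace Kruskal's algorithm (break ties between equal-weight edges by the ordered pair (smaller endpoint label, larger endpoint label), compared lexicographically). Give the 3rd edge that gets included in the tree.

Kruskal's algorithm — process edges by increasing weight (ties by edge label):
B-C (2): add. Components now {A} {B,C} {D} {E} {F}
B-E (2): add. Components now {A} {B,C,E} {D} {F}
B-F (2): add. Components now {A} {B,C,E,F} {D}
B-D (3): add. Components now {A} {B,C,D,E,F}
A-E (4): add. Components now {A,B,C,D,E,F}
The 3rd edge added is B-F.

B-F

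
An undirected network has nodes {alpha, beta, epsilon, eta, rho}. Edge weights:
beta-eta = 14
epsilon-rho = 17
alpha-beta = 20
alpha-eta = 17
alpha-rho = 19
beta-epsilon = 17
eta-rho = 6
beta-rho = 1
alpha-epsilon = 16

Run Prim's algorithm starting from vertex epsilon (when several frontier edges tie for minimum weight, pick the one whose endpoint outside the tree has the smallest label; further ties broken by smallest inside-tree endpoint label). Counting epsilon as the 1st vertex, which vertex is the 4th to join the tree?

rho

Grow the tree from epsilon using Prim:
Step 1: cheapest edge leaving the tree is alpha-epsilon (16); add alpha.
Step 2: cheapest edge leaving the tree is beta-epsilon (17); add beta.
Step 3: cheapest edge leaving the tree is beta-rho (1); add rho.
Step 4: cheapest edge leaving the tree is eta-rho (6); add eta.
Vertex order: epsilon, alpha, beta, rho, eta. The 4th vertex is rho.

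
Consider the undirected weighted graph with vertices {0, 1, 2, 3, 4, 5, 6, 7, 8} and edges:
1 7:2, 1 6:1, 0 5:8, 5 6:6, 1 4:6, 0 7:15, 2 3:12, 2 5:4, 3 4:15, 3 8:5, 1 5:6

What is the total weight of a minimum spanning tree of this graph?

Prim, starting at 4.
Step 1: cheapest edge leaving the tree is 1 4 (6); add 1.
Step 2: cheapest edge leaving the tree is 1 6 (1); add 6.
Step 3: cheapest edge leaving the tree is 1 7 (2); add 7.
Step 4: cheapest edge leaving the tree is 1 5 (6); add 5.
Step 5: cheapest edge leaving the tree is 2 5 (4); add 2.
Step 6: cheapest edge leaving the tree is 0 5 (8); add 0.
Step 7: cheapest edge leaving the tree is 2 3 (12); add 3.
Step 8: cheapest edge leaving the tree is 3 8 (5); add 8.
MST edges: 1 4, 1 6, 1 7, 1 5, 2 5, 0 5, 2 3, 3 8; total weight 6+1+2+6+4+8+12+5 = 44.

44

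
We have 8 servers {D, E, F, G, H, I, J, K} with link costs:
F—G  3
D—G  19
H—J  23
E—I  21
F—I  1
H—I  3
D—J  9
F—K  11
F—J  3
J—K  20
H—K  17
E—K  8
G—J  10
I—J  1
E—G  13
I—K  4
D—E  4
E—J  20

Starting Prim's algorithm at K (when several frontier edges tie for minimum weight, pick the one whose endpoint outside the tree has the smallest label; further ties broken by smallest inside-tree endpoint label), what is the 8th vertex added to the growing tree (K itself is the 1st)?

Prim's algorithm from K:
Step 1: cheapest edge leaving the tree is I—K (4); add I.
Step 2: cheapest edge leaving the tree is F—I (1); add F.
Step 3: cheapest edge leaving the tree is I—J (1); add J.
Step 4: cheapest edge leaving the tree is F—G (3); add G.
Step 5: cheapest edge leaving the tree is H—I (3); add H.
Step 6: cheapest edge leaving the tree is E—K (8); add E.
Step 7: cheapest edge leaving the tree is D—E (4); add D.
Vertex order: K, I, F, J, G, H, E, D. The 8th vertex is D.

D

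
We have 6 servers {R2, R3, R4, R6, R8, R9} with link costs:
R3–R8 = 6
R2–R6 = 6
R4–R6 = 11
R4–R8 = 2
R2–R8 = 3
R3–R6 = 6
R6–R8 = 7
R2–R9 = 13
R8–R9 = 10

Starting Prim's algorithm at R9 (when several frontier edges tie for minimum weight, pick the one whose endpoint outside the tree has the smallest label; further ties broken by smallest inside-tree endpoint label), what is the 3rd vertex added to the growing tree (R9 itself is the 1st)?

Prim's algorithm from R9:
Step 1: frontier [R8–R9 10, R2–R9 13] → take R8–R9 (10); add R8.
Step 2: frontier [R4–R8 2, R2–R8 3, R3–R8 6, R6–R8 7, R2–R9 13] → take R4–R8 (2); add R4.
Step 3: frontier [R4–R6 11, R2–R8 3, R3–R8 6, R6–R8 7, R2–R9 13] → take R2–R8 (3); add R2.
Step 4: frontier [R2–R6 6, R4–R6 11, R3–R8 6, R6–R8 7] → take R3–R8 (6); add R3.
Step 5: frontier [R2–R6 6, R3–R6 6, R4–R6 11, R6–R8 7] → take R2–R6 (6); add R6.
Vertex order: R9, R8, R4, R2, R3, R6. The 3rd vertex is R4.

R4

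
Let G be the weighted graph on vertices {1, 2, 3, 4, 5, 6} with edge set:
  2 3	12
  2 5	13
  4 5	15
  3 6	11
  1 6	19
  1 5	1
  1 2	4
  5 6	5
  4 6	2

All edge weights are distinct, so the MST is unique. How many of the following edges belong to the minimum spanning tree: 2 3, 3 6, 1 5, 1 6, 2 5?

2

Sort edges by weight, then run Kruskal:
1 5 (1): add. Components now {1,5} {2} {3} {4} {6}
4 6 (2): add. Components now {1,5} {2} {3} {4,6}
1 2 (4): add. Components now {1,2,5} {3} {4,6}
5 6 (5): add. Components now {1,2,4,5,6} {3}
3 6 (11): add. Components now {1,2,3,4,5,6}
MST edge set: {1 5, 4 6, 1 2, 5 6, 3 6}.
Of the listed edges, {3 6, 1 5} are in the MST → 2.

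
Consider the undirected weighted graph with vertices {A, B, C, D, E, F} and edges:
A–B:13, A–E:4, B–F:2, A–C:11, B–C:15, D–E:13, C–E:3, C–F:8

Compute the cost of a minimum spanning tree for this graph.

Prim's algorithm from C:
Step 1: frontier [C–E 3, C–F 8, A–C 11, B–C 15] → take C–E (3); add E.
Step 2: frontier [C–F 8, A–C 11, B–C 15, A–E 4, D–E 13] → take A–E (4); add A.
Step 3: frontier [A–B 13, C–F 8, B–C 15, D–E 13] → take C–F (8); add F.
Step 4: frontier [A–B 13, B–C 15, D–E 13, B–F 2] → take B–F (2); add B.
Step 5: frontier [D–E 13] → take D–E (13); add D.
MST edges: C–E, A–E, C–F, B–F, D–E; total weight 3+4+8+2+13 = 30.

30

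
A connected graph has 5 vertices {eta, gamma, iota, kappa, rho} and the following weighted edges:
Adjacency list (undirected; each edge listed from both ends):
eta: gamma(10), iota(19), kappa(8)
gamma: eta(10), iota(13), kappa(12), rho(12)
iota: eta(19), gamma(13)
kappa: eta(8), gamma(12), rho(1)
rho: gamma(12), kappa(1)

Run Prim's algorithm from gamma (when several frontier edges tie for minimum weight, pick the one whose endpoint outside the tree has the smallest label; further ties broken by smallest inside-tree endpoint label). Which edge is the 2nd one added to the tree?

eta-kappa

Grow the tree from gamma using Prim:
Step 1: cheapest edge leaving the tree is eta–gamma (10); add eta.
Step 2: cheapest edge leaving the tree is eta–kappa (8); add kappa.
Step 3: cheapest edge leaving the tree is kappa–rho (1); add rho.
Step 4: cheapest edge leaving the tree is gamma–iota (13); add iota.
The 2nd edge added is eta–kappa.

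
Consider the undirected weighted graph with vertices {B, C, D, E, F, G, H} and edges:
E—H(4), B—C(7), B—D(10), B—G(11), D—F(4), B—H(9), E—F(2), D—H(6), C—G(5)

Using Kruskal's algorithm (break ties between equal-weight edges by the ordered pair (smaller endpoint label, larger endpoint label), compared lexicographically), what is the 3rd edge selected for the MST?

Kruskal: consider edges lightest-first.
E—F (2): add. Components now {B} {C} {D} {E,F} {G} {H}
D—F (4): add. Components now {B} {C} {D,E,F} {G} {H}
E—H (4): add. Components now {B} {C} {D,E,F,H} {G}
C—G (5): add. Components now {B} {C,G} {D,E,F,H}
D—H (6): skip — D and H already connected.
B—C (7): add. Components now {B,C,G} {D,E,F,H}
B—H (9): add. Components now {B,C,D,E,F,G,H}
The 3rd edge added is E—H.

E-H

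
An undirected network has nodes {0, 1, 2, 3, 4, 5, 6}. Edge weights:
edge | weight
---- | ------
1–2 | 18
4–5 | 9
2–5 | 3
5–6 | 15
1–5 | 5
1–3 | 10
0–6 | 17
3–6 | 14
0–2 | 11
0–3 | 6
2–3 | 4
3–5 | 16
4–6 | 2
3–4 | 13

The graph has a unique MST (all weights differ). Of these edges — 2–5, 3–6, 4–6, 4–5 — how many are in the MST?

3

Kruskal's algorithm — process edges by increasing weight (ties by edge label):
4–6 (2): add. Components now {0} {1} {2} {3} {4,6} {5}
2–5 (3): add. Components now {0} {1} {2,5} {3} {4,6}
2–3 (4): add. Components now {0} {1} {2,3,5} {4,6}
1–5 (5): add. Components now {0} {1,2,3,5} {4,6}
0–3 (6): add. Components now {0,1,2,3,5} {4,6}
4–5 (9): add. Components now {0,1,2,3,4,5,6}
MST edge set: {4–6, 2–5, 2–3, 1–5, 0–3, 4–5}.
Of the listed edges, {2–5, 4–6, 4–5} are in the MST → 3.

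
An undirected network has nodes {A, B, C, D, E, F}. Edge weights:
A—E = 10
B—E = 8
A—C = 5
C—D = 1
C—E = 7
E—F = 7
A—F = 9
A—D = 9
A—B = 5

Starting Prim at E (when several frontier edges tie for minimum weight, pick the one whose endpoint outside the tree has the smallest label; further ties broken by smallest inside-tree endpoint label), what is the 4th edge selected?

A-B

Grow the tree from E using Prim:
Step 1: cheapest edge leaving the tree is C—E (7); add C.
Step 2: cheapest edge leaving the tree is C—D (1); add D.
Step 3: cheapest edge leaving the tree is A—C (5); add A.
Step 4: cheapest edge leaving the tree is A—B (5); add B.
Step 5: cheapest edge leaving the tree is E—F (7); add F.
The 4th edge added is A—B.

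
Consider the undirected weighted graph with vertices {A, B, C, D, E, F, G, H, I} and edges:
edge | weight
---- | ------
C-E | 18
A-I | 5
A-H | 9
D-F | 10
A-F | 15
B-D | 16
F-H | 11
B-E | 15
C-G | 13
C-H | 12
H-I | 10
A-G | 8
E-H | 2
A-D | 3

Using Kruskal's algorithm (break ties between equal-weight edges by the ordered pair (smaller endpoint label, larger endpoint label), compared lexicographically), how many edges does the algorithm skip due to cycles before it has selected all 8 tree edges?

Sort edges by weight, then run Kruskal:
E-H (2): add — endpoints in different components.
A-D (3): add — endpoints in different components.
A-I (5): add — endpoints in different components.
A-G (8): add — endpoints in different components.
A-H (9): add — endpoints in different components.
D-F (10): add — endpoints in different components.
H-I (10): skip — H and I already connected.
F-H (11): skip — F and H already connected.
C-H (12): add — endpoints in different components.
C-G (13): skip — C and G already connected.
A-F (15): skip — A and F already connected.
B-E (15): add — endpoints in different components.
Edges rejected before the tree was complete: 4.

4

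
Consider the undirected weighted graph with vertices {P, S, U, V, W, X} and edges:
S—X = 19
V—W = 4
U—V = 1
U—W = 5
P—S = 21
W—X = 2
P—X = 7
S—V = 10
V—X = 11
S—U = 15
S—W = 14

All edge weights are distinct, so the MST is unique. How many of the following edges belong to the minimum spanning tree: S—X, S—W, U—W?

0

Sort edges by weight, then run Kruskal:
U—V (1): add — endpoints in different components.
W—X (2): add — endpoints in different components.
V—W (4): add — endpoints in different components.
U—W (5): skip — W and U already connected.
P—X (7): add — endpoints in different components.
S—V (10): add — endpoints in different components.
MST edge set: {U—V, W—X, V—W, P—X, S—V}.
Of the listed edges, {} are in the MST → 0.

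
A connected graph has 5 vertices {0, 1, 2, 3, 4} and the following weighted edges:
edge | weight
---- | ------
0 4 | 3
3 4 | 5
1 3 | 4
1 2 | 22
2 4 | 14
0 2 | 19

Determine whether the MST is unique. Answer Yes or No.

Yes

Kruskal: consider edges lightest-first.
0 4 (3): add — endpoints in different components.
1 3 (4): add — endpoints in different components.
3 4 (5): add — endpoints in different components.
2 4 (14): add — endpoints in different components.
Every non-tree edge has weight strictly greater than the heaviest edge on the tree path between its endpoints, so the MST is unique.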